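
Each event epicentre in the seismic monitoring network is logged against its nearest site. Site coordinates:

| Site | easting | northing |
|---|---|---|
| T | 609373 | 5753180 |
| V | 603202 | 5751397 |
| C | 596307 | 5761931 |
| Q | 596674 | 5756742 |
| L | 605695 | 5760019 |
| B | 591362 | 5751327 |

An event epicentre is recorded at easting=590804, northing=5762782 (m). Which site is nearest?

C

Squared distances to each site:
T: 437006165.000; V: 283328629.000; C: 31007210.000; Q: 70938500.000; L: 229376050.000; B: 131528389.000.
Minimum at C.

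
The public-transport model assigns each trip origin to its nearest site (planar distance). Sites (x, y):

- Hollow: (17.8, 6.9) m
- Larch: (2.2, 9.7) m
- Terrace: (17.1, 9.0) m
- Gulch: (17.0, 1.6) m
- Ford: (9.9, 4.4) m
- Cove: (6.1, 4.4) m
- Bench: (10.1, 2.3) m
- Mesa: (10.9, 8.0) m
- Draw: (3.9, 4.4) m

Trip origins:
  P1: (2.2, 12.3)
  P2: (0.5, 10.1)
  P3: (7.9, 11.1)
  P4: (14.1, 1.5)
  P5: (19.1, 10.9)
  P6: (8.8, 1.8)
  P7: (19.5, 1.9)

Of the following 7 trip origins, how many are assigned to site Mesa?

P1 → Larch
P2 → Larch
P3 → Mesa
P4 → Gulch
P5 → Terrace
P6 → Bench
P7 → Gulch
1 of the 7 goes to Mesa.

1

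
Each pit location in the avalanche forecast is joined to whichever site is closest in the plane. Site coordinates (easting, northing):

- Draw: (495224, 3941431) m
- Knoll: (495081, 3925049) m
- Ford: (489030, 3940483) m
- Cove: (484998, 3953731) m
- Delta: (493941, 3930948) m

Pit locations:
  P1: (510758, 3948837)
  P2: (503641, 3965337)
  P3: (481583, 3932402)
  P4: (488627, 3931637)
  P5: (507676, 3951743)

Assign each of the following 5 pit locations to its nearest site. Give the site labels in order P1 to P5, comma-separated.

P1 → Draw (d²=296153992.00)
P2 → Cove (d²=482260685.00)
P3 → Ford (d²=120760370.00)
P4 → Delta (d²=28713317.00)
P5 → Draw (d²=261389648.00)

Draw, Cove, Ford, Delta, Draw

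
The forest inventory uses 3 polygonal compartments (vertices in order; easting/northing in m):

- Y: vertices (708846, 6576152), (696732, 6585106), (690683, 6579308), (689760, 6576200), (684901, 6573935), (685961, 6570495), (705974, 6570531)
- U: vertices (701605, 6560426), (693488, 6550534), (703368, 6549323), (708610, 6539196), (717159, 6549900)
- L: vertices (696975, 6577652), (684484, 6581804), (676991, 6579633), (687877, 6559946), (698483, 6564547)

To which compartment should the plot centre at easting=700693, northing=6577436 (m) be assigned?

Y

Cast a ray rightward from (700693, 6577436). For each polygon, the edges (by vertex number in listed order) whose endpoints lie on opposite sides of northing = 6577436, where each meets that height, and whether that is right or left of the point:
Y: 1–2 at easting≈707108.9 (right), 3–4 at easting≈690127.1 (left) → 1 crossing.
U: no edge straddles that height → 0 crossings.
L: 3–4 at easting≈678205.8 (left), 5–1 at easting≈696999.9 (left) → 0 crossings.
Only Y has an odd count, so the point is inside Y.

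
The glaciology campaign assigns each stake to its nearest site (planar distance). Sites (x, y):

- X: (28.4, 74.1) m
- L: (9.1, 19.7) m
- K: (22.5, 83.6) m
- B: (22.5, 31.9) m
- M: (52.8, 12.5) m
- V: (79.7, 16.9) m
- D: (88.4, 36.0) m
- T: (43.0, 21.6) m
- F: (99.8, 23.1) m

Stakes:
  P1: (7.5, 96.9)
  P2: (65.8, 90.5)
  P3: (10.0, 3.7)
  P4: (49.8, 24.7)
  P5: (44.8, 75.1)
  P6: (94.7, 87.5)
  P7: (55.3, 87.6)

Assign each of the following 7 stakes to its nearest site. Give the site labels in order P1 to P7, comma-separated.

K, X, L, T, X, D, X

P1 → K (d²=401.89)
P2 → X (d²=1667.72)
P3 → L (d²=256.81)
P4 → T (d²=55.85)
P5 → X (d²=269.96)
P6 → D (d²=2691.94)
P7 → X (d²=905.86)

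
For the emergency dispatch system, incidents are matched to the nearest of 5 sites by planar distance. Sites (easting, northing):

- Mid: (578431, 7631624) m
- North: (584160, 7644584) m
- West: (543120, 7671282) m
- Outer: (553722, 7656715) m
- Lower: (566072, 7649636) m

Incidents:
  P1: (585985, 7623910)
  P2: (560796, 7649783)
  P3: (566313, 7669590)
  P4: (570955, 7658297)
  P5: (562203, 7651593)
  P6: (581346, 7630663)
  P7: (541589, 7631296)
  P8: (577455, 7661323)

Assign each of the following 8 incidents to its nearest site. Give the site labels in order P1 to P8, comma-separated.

Mid, Lower, Outer, Lower, Lower, Mid, Outer, Lower

P1 → Mid (d²=116568712.00)
P2 → Lower (d²=27857785.00)
P3 → Outer (d²=324298906.00)
P4 → Lower (d²=98856610.00)
P5 → Lower (d²=18799010.00)
P6 → Mid (d²=9420746.00)
P7 → Outer (d²=793335250.00)
P8 → Lower (d²=266158658.00)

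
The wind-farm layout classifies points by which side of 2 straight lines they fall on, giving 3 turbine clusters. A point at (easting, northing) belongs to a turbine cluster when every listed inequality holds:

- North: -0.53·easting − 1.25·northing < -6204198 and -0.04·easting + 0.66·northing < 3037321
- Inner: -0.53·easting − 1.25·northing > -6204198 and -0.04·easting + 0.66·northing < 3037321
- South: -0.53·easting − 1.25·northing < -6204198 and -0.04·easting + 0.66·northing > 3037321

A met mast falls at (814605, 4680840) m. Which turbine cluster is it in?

-0.53·814605 − 1.25·4680840 = -6282790.650, which is < -6204198
-0.04·814605 + 0.66·4680840 = 3056770.200, which is > 3037321
This sign pattern matches South.

South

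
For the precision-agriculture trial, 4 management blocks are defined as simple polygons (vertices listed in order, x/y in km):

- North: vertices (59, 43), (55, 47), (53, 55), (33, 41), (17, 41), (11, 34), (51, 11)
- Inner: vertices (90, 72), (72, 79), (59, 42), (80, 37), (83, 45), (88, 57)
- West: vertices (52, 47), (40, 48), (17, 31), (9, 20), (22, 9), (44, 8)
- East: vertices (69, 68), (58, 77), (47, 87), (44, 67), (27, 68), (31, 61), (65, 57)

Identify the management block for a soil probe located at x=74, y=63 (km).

Cast a ray rightward from (74, 63). For each polygon, the edges (by vertex number in listed order) whose endpoints lie on opposite sides of y = 63, where each meets that height, and whether that is right or left of the point:
North: no edge straddles that height → 0 crossings.
Inner: 2–3 at x≈66.4 (left), 6–1 at x≈88.8 (right) → 1 crossing.
West: no edge straddles that height → 0 crossings.
East: 5–6 at x≈29.9 (left), 7–1 at x≈67.2 (left) → 0 crossings.
Only Inner has an odd count, so the point is inside Inner.

Inner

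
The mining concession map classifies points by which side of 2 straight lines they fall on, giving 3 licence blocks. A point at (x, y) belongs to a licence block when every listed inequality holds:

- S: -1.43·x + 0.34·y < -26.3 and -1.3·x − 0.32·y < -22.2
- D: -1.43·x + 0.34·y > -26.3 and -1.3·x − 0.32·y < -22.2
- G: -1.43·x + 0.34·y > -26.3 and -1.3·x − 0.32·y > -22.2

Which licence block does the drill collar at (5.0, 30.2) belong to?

-1.43·5.0 + 0.34·30.2 = 3.118, which is > -26.3
-1.3·5.0 − 0.32·30.2 = -16.164, which is > -22.2
This sign pattern matches G.

G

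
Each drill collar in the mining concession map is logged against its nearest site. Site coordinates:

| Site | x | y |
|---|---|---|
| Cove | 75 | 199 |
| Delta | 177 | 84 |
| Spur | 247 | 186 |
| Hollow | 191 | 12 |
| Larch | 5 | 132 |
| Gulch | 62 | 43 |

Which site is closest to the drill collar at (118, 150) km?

Cove

Squared distances to each site:
Cove: 4250.000; Delta: 7837.000; Spur: 17937.000; Hollow: 24373.000; Larch: 13093.000; Gulch: 14585.000.
Minimum at Cove.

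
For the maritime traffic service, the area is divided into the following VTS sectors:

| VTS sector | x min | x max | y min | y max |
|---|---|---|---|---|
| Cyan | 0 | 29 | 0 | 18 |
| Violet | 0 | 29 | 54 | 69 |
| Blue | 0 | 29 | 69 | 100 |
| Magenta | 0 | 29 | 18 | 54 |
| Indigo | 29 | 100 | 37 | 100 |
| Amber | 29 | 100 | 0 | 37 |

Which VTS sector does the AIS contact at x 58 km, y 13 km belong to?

Amber

The point has x = 58 and y = 13.
Only Amber satisfies 29 ≤ x ≤ 100 and 0 ≤ y ≤ 37.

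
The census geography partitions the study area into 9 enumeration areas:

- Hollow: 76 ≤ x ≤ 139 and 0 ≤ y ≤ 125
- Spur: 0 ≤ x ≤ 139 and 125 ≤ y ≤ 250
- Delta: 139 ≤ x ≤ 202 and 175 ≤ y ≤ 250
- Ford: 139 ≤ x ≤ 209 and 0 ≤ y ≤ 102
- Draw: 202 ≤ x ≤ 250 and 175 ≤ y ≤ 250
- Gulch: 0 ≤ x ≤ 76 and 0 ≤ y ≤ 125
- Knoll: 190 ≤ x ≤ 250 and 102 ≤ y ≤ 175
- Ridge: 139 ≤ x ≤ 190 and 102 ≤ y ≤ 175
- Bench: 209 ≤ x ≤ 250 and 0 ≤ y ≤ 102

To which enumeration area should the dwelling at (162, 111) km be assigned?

The point has x = 162 and y = 111.
Only Ridge satisfies 139 ≤ x ≤ 190 and 102 ≤ y ≤ 175.

Ridge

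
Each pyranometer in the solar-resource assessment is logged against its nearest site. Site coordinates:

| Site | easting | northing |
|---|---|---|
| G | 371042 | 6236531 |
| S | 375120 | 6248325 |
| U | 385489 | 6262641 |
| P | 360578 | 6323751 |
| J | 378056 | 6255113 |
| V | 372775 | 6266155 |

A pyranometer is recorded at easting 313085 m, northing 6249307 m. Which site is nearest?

G

Squared distances to each site:
G: 3522240025.000; S: 3849305549.000; U: 5420134772.000; P: 7797494185.000; J: 4254940477.000; V: 3846751204.000.
Minimum at G.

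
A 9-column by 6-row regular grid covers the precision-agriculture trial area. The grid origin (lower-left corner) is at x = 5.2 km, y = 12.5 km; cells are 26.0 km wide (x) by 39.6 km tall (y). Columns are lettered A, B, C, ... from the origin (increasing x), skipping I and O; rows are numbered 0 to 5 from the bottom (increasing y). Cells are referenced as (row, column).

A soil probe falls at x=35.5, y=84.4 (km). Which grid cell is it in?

(1, B)

Column index: ⌊(35.5 − 5.2) / 26.0⌋ = ⌊1.165⌋ = 1 → column B
Row offset from origin: ⌊(84.4 − 12.5) / 39.6⌋ = ⌊1.816⌋ = 1 → row 1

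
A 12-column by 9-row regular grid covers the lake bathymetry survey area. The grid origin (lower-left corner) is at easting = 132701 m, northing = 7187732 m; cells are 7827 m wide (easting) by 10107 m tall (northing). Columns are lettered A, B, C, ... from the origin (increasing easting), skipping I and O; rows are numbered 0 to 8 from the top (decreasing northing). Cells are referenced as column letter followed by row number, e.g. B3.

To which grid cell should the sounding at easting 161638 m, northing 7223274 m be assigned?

D5

Column index: ⌊(161638 − 132701) / 7827⌋ = ⌊3.697⌋ = 3 → column D
Row offset from origin: ⌊(7223274 − 7187732) / 10107⌋ = ⌊3.517⌋ = 3 → row 5 (counted from top)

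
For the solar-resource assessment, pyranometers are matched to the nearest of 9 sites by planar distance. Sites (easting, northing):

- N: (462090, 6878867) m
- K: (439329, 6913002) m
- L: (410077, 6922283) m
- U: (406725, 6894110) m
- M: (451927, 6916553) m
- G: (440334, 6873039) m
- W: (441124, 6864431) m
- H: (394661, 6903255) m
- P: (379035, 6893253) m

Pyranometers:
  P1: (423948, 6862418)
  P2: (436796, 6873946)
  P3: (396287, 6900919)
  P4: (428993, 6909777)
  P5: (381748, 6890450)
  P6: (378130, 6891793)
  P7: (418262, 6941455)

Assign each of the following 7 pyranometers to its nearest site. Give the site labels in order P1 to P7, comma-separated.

W, G, H, K, P, P, L

P1 → W (d²=299067145.00)
P2 → G (d²=13340093.00)
P3 → H (d²=8100772.00)
P4 → K (d²=117233521.00)
P5 → P (d²=15217178.00)
P6 → P (d²=2950625.00)
P7 → L (d²=434559809.00)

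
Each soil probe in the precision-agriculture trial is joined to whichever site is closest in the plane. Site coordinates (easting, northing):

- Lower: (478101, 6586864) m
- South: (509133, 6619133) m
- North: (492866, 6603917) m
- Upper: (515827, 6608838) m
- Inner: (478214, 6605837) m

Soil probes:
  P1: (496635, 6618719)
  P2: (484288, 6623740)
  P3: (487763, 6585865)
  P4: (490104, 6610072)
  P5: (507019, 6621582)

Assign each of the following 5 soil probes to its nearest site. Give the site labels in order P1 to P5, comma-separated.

South, Inner, Lower, North, South

P1 → South (d²=156371400.00)
P2 → Inner (d²=357410885.00)
P3 → Lower (d²=94352245.00)
P4 → North (d²=45512669.00)
P5 → South (d²=10466597.00)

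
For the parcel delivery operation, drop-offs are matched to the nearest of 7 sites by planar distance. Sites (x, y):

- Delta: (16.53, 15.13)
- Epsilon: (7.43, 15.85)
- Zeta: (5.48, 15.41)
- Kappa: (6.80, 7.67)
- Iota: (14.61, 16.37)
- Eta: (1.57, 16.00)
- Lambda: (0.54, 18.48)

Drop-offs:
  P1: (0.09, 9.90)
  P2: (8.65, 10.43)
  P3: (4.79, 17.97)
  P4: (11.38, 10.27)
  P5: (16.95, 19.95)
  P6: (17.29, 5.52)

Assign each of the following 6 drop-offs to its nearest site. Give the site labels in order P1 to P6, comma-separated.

P1 → Eta (d²=39.40)
P2 → Kappa (d²=11.04)
P3 → Zeta (d²=7.03)
P4 → Kappa (d²=27.74)
P5 → Iota (d²=18.29)
P6 → Delta (d²=92.93)

Eta, Kappa, Zeta, Kappa, Iota, Delta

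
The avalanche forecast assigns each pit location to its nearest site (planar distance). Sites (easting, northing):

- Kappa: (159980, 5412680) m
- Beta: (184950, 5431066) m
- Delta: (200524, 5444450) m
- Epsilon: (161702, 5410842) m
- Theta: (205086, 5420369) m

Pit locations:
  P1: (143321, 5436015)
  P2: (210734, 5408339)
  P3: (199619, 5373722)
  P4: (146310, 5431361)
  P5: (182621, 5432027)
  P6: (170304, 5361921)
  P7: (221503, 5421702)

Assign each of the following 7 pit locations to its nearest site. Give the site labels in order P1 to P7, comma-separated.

P1 → Kappa (d²=822044506.00)
P2 → Theta (d²=176620804.00)
P3 → Theta (d²=2205830698.00)
P4 → Kappa (d²=535848661.00)
P5 → Beta (d²=6347762.00)
P6 → Epsilon (d²=2467258645.00)
P7 → Theta (d²=271294778.00)

Kappa, Theta, Theta, Kappa, Beta, Epsilon, Theta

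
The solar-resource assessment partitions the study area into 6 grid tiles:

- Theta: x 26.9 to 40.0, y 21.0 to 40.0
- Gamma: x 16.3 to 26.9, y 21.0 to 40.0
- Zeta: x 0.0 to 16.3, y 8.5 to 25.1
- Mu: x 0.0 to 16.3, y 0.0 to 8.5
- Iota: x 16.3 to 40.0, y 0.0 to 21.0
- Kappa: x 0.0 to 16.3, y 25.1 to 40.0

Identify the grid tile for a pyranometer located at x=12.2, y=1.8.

Mu

The point has x = 12.2 and y = 1.8.
Only Mu satisfies 0.0 ≤ x ≤ 16.3 and 0.0 ≤ y ≤ 8.5.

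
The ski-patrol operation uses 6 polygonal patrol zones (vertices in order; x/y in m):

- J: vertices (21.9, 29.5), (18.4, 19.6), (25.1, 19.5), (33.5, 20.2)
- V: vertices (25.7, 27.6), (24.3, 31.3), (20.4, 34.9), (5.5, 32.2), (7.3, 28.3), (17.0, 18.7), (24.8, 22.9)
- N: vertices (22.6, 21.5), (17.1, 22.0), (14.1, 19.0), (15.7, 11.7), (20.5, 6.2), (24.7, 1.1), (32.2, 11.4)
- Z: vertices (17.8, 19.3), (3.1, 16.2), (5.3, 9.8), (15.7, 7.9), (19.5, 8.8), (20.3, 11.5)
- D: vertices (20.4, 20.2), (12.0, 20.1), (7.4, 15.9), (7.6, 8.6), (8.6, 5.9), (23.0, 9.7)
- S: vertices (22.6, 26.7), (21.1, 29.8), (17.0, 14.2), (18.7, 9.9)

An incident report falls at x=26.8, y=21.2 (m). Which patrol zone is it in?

J

Cast a ray rightward from (26.8, 21.2). For each polygon, the edges (by vertex number in listed order) whose endpoints lie on opposite sides of y = 21.2, where each meets that height, and whether that is right or left of the point:
J: 1–2 at x≈18.97 (left), 4–1 at x≈32.25 (right) → 1 crossing.
V: 5–6 at x≈14.47 (left), 6–7 at x≈21.64 (left) → 0 crossings.
N: 2–3 at x≈16.30 (left), 7–1 at x≈22.89 (left) → 0 crossings.
Z: no edge straddles that height → 0 crossings.
D: no edge straddles that height → 0 crossings.
S: 2–3 at x≈18.84 (left), 4–1 at x≈21.32 (left) → 0 crossings.
Only J has an odd count, so the point is inside J.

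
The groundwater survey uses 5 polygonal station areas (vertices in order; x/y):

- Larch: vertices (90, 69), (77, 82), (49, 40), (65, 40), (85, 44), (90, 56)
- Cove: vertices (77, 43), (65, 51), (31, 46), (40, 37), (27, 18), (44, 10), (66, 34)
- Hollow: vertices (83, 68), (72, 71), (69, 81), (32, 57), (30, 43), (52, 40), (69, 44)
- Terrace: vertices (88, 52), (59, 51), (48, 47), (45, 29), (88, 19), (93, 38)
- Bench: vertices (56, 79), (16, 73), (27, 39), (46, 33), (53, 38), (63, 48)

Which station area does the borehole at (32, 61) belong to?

Cast a ray rightward from (32, 61). For each polygon, the edges (by vertex number in listed order) whose endpoints lie on opposite sides of y = 61, where each meets that height, and whether that is right or left of the point:
Larch: 2–3 at x≈63.0 (right), 6–1 at x≈90.0 (right) → 2 crossings.
Cove: no edge straddles that height → 0 crossings.
Hollow: 3–4 at x≈38.2 (right), 7–1 at x≈78.9 (right) → 2 crossings.
Terrace: no edge straddles that height → 0 crossings.
Bench: 2–3 at x≈19.9 (left), 6–1 at x≈60.1 (right) → 1 crossing.
Only Bench has an odd count, so the point is inside Bench.

Bench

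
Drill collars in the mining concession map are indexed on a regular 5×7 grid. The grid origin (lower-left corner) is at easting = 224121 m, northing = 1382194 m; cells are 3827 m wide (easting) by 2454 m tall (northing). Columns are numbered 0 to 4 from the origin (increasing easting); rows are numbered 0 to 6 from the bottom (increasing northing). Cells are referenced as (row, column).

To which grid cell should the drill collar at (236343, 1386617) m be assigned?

Column index: ⌊(236343 − 224121) / 3827⌋ = ⌊3.194⌋ = 3
Row offset from origin: ⌊(1386617 − 1382194) / 2454⌋ = ⌊1.802⌋ = 1 → row 1

(1, 3)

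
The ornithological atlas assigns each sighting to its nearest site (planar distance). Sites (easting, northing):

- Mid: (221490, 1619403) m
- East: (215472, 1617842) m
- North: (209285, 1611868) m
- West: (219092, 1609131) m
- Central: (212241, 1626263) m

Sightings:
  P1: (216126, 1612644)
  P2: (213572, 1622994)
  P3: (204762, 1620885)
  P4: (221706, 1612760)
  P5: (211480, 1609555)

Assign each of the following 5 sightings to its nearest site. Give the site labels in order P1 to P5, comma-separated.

P1 → West (d²=21138325.00)
P2 → Central (d²=12457922.00)
P3 → Central (d²=84858325.00)
P4 → West (d²=20002637.00)
P5 → North (d²=10167994.00)

West, Central, Central, West, North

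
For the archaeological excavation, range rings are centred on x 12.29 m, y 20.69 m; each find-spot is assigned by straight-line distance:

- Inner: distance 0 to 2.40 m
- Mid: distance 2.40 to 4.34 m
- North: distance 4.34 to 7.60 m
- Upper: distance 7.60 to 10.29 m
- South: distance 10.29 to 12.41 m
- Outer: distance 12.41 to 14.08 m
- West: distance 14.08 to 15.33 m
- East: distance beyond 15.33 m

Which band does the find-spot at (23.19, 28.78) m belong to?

Outer

Distance = √((23.19−12.29)² + (28.78−20.69)²) = √(118.810 + 65.448) = 13.574 m.
12.41 ≤ 13.574 < 14.08 → Outer.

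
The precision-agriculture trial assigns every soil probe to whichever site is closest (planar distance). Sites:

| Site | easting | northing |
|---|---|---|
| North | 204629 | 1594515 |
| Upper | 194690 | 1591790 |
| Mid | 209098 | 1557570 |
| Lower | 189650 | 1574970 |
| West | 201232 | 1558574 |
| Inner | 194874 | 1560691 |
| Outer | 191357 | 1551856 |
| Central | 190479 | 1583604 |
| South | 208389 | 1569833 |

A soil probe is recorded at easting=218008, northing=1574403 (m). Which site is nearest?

Squared distances to each site:
North: 583490185.000; Upper: 846036893.000; Mid: 362737989.000; Lower: 804497653.000; West: 531991417.000; Inner: 723200900.000; Outer: 1218643010.000; Central: 842504242.000; South: 113410061.000.
Minimum at South.

South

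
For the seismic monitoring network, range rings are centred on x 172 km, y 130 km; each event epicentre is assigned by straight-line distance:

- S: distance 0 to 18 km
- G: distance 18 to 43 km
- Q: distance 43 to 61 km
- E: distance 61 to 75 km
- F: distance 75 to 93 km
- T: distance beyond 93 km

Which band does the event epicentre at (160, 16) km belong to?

T

Distance = √((160−172)² + (16−130)²) = √(144.000 + 12996.000) = 114.630 km.
93 ≤ 114.630 < ∞ → T.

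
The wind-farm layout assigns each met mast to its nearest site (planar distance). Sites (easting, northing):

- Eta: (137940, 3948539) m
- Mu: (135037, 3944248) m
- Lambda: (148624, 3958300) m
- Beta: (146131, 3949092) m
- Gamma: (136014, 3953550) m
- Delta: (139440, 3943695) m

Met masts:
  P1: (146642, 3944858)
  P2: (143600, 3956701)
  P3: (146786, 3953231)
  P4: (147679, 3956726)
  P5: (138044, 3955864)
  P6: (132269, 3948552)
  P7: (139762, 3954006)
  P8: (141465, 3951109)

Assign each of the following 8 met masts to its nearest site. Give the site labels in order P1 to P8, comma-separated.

P1 → Beta (d²=18187877.00)
P2 → Lambda (d²=27797377.00)
P3 → Beta (d²=17560346.00)
P4 → Lambda (d²=3370501.00)
P5 → Gamma (d²=9475496.00)
P6 → Mu (d²=26186240.00)
P7 → Gamma (d²=14255440.00)
P8 → Eta (d²=19030525.00)

Beta, Lambda, Beta, Lambda, Gamma, Mu, Gamma, Eta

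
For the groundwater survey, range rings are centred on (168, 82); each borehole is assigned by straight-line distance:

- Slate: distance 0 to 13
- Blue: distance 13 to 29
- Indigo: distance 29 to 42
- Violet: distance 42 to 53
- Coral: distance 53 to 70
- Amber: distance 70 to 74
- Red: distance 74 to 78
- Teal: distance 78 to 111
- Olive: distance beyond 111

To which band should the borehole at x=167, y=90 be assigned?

Distance = √((167−168)² + (90−82)²) = √(1.000 + 64.000) = 8.062.
0 ≤ 8.062 < 13 → Slate.

Slate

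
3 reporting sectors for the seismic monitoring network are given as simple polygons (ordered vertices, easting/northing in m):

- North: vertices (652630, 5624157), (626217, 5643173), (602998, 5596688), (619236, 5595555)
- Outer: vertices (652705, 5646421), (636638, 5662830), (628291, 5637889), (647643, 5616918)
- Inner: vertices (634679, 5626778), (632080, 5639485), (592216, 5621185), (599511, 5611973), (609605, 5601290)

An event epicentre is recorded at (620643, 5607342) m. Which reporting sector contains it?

North

Cast a ray rightward from (620643, 5607342). For each polygon, the edges (by vertex number in listed order) whose endpoints lie on opposite sides of northing = 5607342, where each meets that height, and whether that is right or left of the point:
North: 2–3 at easting≈608319.6 (left), 4–1 at easting≈632997.8 (right) → 1 crossing.
Outer: no edge straddles that height → 0 crossings.
Inner: 4–5 at easting≈603886.7 (left), 5–1 at easting≈615558.7 (left) → 0 crossings.
Only North has an odd count, so the point is inside North.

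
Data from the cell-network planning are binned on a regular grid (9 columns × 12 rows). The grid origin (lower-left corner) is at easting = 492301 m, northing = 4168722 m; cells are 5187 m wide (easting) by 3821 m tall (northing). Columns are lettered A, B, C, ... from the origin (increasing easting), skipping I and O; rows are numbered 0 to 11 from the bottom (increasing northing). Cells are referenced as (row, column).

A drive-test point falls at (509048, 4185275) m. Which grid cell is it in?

(4, D)

Column index: ⌊(509048 − 492301) / 5187⌋ = ⌊3.229⌋ = 3 → column D
Row offset from origin: ⌊(4185275 − 4168722) / 3821⌋ = ⌊4.332⌋ = 4 → row 4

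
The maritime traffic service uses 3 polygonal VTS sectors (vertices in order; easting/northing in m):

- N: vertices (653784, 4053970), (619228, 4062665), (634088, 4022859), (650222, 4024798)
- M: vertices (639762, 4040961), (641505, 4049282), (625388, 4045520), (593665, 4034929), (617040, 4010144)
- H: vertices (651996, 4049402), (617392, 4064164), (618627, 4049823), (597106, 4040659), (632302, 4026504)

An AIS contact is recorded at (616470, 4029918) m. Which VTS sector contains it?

M

Cast a ray rightward from (616470, 4029918). For each polygon, the edges (by vertex number in listed order) whose endpoints lie on opposite sides of northing = 4029918, where each meets that height, and whether that is right or left of the point:
N: 2–3 at easting≈631452.8 (right), 4–1 at easting≈650847.2 (right) → 2 crossings.
M: 4–5 at easting≈598390.9 (left), 5–1 at easting≈631619.8 (right) → 1 crossing.
H: 4–5 at easting≈623813.2 (right), 5–1 at easting≈635238.3 (right) → 2 crossings.
Only M has an odd count, so the point is inside M.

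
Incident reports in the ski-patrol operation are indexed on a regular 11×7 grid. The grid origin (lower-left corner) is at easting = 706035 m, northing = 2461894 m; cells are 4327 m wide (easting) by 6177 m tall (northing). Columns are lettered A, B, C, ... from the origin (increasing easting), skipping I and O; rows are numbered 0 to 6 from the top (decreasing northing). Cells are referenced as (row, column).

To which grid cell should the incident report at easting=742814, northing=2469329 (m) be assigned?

(5, J)

Column index: ⌊(742814 − 706035) / 4327⌋ = ⌊8.500⌋ = 8 → column J
Row offset from origin: ⌊(2469329 − 2461894) / 6177⌋ = ⌊1.204⌋ = 1 → row 5 (counted from top)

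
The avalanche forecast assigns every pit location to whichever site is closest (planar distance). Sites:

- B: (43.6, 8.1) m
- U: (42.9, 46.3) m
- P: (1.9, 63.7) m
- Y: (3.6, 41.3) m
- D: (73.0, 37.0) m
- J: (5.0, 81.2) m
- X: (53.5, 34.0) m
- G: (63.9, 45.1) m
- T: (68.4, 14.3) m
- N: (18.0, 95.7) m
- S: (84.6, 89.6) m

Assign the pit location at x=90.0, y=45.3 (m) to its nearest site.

D

Squared distances to each site:
B: 3536.800; U: 2219.410; P: 8100.170; Y: 7480.960; D: 357.890; J: 8513.810; X: 1459.940; G: 681.250; T: 1427.560; N: 7724.160; S: 1991.650.
Minimum at D.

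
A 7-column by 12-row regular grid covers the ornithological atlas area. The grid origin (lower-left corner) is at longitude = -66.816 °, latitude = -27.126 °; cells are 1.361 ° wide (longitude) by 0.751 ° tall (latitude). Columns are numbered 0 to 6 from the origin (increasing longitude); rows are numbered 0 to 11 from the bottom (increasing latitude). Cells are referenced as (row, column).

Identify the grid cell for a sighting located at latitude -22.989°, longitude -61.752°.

(5, 3)

Column index: ⌊(-61.752 − -66.816) / 1.361⌋ = ⌊3.721⌋ = 3
Row offset from origin: ⌊(-22.989 − -27.126) / 0.751⌋ = ⌊5.509⌋ = 5 → row 5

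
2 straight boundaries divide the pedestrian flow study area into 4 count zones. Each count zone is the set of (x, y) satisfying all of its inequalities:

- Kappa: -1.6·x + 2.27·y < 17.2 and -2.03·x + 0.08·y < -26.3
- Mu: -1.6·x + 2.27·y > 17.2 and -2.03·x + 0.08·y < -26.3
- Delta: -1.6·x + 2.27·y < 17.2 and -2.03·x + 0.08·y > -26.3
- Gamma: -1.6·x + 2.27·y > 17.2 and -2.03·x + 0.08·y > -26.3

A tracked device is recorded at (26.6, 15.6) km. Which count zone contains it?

Kappa

-1.6·26.6 + 2.27·15.6 = -7.148, which is < 17.2
-2.03·26.6 + 0.08·15.6 = -52.750, which is < -26.3
This sign pattern matches Kappa.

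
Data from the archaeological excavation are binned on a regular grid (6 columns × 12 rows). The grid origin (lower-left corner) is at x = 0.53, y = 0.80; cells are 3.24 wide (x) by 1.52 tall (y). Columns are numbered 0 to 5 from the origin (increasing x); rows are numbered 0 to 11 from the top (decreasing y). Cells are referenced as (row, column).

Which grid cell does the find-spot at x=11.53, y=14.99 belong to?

Column index: ⌊(11.53 − 0.53) / 3.24⌋ = ⌊3.395⌋ = 3
Row offset from origin: ⌊(14.99 − 0.80) / 1.52⌋ = ⌊9.336⌋ = 9 → row 2 (counted from top)

(2, 3)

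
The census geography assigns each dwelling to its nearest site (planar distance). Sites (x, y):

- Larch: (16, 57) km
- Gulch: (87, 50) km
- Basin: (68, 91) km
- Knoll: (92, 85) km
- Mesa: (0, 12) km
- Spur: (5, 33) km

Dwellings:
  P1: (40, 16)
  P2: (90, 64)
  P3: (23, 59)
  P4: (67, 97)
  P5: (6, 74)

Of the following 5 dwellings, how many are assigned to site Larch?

P1 → Spur
P2 → Gulch
P3 → Larch
P4 → Basin
P5 → Larch
2 of the 5 go to Larch.

2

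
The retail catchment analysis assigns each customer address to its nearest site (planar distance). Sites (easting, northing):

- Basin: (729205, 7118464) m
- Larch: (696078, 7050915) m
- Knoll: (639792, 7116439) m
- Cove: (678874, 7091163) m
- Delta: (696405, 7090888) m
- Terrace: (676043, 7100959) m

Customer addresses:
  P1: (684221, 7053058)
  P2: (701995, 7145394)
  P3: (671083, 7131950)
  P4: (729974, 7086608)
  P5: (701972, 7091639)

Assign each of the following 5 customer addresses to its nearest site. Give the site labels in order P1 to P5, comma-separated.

P1 → Larch (d²=145180898.00)
P2 → Basin (d²=1465609000.00)
P3 → Terrace (d²=985043681.00)
P4 → Basin (d²=1015396097.00)
P5 → Delta (d²=31555490.00)

Larch, Basin, Terrace, Basin, Delta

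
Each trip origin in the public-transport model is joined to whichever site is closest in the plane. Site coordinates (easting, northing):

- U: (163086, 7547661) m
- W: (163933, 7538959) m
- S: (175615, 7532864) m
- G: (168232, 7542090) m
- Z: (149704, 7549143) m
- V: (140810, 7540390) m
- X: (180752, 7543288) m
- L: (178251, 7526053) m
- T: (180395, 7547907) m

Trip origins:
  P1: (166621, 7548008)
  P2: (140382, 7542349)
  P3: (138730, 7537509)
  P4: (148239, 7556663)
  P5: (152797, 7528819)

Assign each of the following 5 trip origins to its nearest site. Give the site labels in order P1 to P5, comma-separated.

U, V, V, Z, W

P1 → U (d²=12616634.00)
P2 → V (d²=4020865.00)
P3 → V (d²=12626561.00)
P4 → Z (d²=58696625.00)
P5 → W (d²=226830096.00)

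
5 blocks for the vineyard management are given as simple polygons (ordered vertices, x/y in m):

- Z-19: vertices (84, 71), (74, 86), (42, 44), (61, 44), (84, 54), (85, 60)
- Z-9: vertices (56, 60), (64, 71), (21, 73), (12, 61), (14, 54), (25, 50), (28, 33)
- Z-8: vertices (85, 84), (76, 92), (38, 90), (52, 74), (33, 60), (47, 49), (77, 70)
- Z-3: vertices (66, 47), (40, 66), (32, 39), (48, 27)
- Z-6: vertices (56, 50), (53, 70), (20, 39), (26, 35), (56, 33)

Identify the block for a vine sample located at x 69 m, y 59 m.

Cast a ray rightward from (69, 59). For each polygon, the edges (by vertex number in listed order) whose endpoints lie on opposite sides of y = 59, where each meets that height, and whether that is right or left of the point:
Z-19: 2–3 at x≈53.4 (left), 5–6 at x≈84.8 (right) → 1 crossing.
Z-9: 4–5 at x≈12.6 (left), 7–1 at x≈55.0 (left) → 0 crossings.
Z-8: 5–6 at x≈34.3 (left), 6–7 at x≈61.3 (left) → 0 crossings.
Z-3: 1–2 at x≈49.6 (left), 2–3 at x≈37.9 (left) → 0 crossings.
Z-6: 1–2 at x≈54.6 (left), 2–3 at x≈41.3 (left) → 0 crossings.
Only Z-19 has an odd count, so the point is inside Z-19.

Z-19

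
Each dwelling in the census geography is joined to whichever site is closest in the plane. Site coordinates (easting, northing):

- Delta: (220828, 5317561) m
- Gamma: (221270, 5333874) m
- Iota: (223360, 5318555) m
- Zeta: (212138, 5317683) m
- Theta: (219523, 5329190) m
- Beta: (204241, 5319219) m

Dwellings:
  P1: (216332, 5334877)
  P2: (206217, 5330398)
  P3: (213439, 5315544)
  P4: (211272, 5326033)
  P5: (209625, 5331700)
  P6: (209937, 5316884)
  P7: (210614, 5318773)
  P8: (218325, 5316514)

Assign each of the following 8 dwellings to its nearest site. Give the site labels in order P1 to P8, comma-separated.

P1 → Gamma (d²=25389853.00)
P2 → Beta (d²=128874617.00)
P3 → Zeta (d²=6267922.00)
P4 → Zeta (d²=70472456.00)
P5 → Theta (d²=104270504.00)
P6 → Zeta (d²=5482802.00)
P7 → Zeta (d²=3510676.00)
P8 → Delta (d²=7361218.00)

Gamma, Beta, Zeta, Zeta, Theta, Zeta, Zeta, Delta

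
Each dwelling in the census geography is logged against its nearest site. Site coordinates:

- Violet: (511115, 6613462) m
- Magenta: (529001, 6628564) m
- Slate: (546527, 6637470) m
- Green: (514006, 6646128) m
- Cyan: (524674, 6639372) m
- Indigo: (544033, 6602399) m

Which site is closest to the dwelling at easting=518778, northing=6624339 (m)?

Magenta

Squared distances to each site:
Violet: 177030698.000; Magenta: 122360354.000; Slate: 942430162.000; Green: 497532505.000; Cyan: 260753905.000; Indigo: 1119178625.000.
Minimum at Magenta.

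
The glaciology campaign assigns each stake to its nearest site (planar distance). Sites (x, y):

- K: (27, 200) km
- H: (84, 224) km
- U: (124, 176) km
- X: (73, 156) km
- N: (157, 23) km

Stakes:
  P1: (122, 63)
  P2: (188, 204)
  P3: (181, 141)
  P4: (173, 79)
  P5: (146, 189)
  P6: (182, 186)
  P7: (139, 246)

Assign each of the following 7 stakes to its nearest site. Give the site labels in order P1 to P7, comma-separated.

N, U, U, N, U, U, H

P1 → N (d²=2825.00)
P2 → U (d²=4880.00)
P3 → U (d²=4474.00)
P4 → N (d²=3392.00)
P5 → U (d²=653.00)
P6 → U (d²=3464.00)
P7 → H (d²=3509.00)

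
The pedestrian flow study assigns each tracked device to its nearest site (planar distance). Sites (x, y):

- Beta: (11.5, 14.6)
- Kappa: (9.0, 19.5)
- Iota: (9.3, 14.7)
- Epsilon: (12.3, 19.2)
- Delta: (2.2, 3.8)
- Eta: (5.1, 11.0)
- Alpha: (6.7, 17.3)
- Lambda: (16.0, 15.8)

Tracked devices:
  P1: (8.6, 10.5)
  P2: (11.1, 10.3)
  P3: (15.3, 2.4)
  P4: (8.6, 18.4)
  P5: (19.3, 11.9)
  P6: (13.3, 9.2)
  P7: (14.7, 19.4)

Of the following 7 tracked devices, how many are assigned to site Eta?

1

P1 → Eta
P2 → Beta
P3 → Beta
P4 → Kappa
P5 → Lambda
P6 → Beta
P7 → Epsilon
1 of the 7 goes to Eta.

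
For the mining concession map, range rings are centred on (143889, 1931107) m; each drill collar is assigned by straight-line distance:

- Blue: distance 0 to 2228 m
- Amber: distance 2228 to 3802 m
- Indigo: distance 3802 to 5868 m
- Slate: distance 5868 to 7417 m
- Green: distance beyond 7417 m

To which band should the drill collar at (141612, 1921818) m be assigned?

Distance = √((141612−143889)² + (1921818−1931107)²) = √(5184729.000 + 86285521.000) = 9564.008 m.
7417 ≤ 9564.008 < ∞ → Green.

Green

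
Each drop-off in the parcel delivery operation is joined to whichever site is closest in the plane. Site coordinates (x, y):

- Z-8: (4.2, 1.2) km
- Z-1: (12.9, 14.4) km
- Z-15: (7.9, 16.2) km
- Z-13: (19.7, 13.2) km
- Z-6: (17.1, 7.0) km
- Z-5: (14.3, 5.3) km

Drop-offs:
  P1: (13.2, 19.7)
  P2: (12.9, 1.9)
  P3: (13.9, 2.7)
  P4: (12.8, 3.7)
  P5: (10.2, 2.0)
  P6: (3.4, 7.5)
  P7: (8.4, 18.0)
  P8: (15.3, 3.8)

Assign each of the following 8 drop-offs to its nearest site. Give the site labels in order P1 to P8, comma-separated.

Z-1, Z-5, Z-5, Z-5, Z-5, Z-8, Z-15, Z-5

P1 → Z-1 (d²=28.18)
P2 → Z-5 (d²=13.52)
P3 → Z-5 (d²=6.92)
P4 → Z-5 (d²=4.81)
P5 → Z-5 (d²=27.70)
P6 → Z-8 (d²=40.33)
P7 → Z-15 (d²=3.49)
P8 → Z-5 (d²=3.25)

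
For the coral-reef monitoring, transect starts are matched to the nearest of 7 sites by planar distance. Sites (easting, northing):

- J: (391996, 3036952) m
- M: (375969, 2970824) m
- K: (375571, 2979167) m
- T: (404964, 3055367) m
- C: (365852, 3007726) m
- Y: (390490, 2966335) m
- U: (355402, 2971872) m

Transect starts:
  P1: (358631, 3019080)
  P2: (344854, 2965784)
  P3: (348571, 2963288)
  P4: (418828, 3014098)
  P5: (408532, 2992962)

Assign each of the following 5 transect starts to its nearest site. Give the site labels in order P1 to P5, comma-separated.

C, U, U, J, Y

P1 → C (d²=181056157.00)
P2 → U (d²=148324048.00)
P3 → U (d²=120347617.00)
P4 → J (d²=1242261540.00)
P5 → Y (d²=1034510893.00)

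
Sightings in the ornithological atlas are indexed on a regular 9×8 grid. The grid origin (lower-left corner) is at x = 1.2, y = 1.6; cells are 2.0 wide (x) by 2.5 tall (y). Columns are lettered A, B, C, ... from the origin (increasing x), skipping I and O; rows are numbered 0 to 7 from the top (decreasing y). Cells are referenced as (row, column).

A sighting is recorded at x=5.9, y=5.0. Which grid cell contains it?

(6, C)

Column index: ⌊(5.9 − 1.2) / 2.0⌋ = ⌊2.350⌋ = 2 → column C
Row offset from origin: ⌊(5.0 − 1.6) / 2.5⌋ = ⌊1.360⌋ = 1 → row 6 (counted from top)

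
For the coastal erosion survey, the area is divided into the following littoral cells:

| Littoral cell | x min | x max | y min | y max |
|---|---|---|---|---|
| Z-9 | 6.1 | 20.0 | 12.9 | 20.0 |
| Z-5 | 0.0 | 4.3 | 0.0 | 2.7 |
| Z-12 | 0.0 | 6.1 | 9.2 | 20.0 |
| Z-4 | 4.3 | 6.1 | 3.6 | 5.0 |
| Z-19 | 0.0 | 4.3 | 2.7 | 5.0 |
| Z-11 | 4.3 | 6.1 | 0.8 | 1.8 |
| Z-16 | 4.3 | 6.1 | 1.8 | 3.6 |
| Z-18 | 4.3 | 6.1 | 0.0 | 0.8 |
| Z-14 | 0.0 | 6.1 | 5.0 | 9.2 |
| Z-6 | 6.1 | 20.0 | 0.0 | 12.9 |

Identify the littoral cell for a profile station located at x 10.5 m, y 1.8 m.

Z-6

The point has x = 10.5 and y = 1.8.
Only Z-6 satisfies 6.1 ≤ x ≤ 20.0 and 0.0 ≤ y ≤ 12.9.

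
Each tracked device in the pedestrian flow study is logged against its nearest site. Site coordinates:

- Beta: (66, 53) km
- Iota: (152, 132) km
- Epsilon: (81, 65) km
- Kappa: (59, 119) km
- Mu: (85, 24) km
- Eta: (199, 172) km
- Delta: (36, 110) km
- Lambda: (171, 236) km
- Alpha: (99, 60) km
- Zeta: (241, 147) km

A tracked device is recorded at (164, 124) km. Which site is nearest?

Iota

Squared distances to each site:
Beta: 14645.000; Iota: 208.000; Epsilon: 10370.000; Kappa: 11050.000; Mu: 16241.000; Eta: 3529.000; Delta: 16580.000; Lambda: 12593.000; Alpha: 8321.000; Zeta: 6458.000.
Minimum at Iota.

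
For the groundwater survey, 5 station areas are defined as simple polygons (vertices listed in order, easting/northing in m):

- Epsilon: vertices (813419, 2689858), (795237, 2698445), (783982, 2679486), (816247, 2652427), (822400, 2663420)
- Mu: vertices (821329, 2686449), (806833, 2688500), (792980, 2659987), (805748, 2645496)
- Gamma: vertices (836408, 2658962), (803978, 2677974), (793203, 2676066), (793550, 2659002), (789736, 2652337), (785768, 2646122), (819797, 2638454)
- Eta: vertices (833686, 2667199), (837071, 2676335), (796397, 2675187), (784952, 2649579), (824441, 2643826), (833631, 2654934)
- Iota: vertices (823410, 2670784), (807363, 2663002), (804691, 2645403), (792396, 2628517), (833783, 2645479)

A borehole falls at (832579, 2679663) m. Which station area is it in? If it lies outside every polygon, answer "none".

Cast a ray rightward from (832579, 2679663). For each polygon, the edges (by vertex number in listed order) whose endpoints lie on opposite sides of northing = 2679663, where each meets that height, and whether that is right or left of the point:
Epsilon: 2–3 at easting≈784087.1 (left), 5–1 at easting≈816882.2 (left) → 0 crossings.
Mu: 2–3 at easting≈802539.6 (left), 4–1 at easting≈818747.2 (left) → 0 crossings.
Gamma: no edge straddles that height → 0 crossings.
Eta: no edge straddles that height → 0 crossings.
Iota: no edge straddles that height → 0 crossings.
All counts are even, so the point lies outside every listed polygon.

none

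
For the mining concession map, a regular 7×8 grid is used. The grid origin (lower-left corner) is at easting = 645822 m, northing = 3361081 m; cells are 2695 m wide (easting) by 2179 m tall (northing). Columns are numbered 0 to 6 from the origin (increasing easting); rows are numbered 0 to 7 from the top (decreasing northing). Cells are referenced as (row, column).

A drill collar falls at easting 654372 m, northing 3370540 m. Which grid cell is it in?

(3, 3)

Column index: ⌊(654372 − 645822) / 2695⌋ = ⌊3.173⌋ = 3
Row offset from origin: ⌊(3370540 − 3361081) / 2179⌋ = ⌊4.341⌋ = 4 → row 3 (counted from top)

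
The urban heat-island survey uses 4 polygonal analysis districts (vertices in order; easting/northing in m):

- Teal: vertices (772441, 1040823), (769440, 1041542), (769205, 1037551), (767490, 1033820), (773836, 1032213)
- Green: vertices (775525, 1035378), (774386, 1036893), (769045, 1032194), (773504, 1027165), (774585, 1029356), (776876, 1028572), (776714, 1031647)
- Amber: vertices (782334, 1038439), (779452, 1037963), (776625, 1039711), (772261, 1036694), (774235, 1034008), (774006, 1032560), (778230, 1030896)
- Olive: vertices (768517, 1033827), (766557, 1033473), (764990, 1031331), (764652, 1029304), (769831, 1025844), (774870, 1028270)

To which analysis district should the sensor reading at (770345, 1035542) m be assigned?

Teal

Cast a ray rightward from (770345, 1035542). For each polygon, the edges (by vertex number in listed order) whose endpoints lie on opposite sides of northing = 1035542, where each meets that height, and whether that is right or left of the point:
Teal: 3–4 at easting≈768281.5 (left), 5–1 at easting≈773296.6 (right) → 1 crossing.
Green: 1–2 at easting≈775401.7 (right), 2–3 at easting≈772850.4 (right) → 2 crossings.
Amber: 4–5 at easting≈773107.6 (right), 7–1 at easting≈780757.8 (right) → 2 crossings.
Olive: no edge straddles that height → 0 crossings.
Only Teal has an odd count, so the point is inside Teal.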